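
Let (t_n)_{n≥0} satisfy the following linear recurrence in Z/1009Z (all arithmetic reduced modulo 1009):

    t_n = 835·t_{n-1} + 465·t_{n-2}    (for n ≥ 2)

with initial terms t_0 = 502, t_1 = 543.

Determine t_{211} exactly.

t_2 = 835·543 + 465·502 = 715
t_3 = 835·715 + 465·543 = 951
t_4 = 835·951 + 465·715 = 516
t_5 = 835·516 + 465·951 = 290
t_6 = 835·290 + 465·516 = 797
t_7 = 835·797 + 465·290 = 208
Continuing the recurrence:
  t_8 = 434;  t_9 = 15;  t_10 = 427;  t_11 = 280;  t_12 = 503;  t_13 = 300
  t_14 = 75;  t_15 = 325;  t_16 = 523;  t_17 = 592;  t_18 = 945;  t_19 = 869
  t_20 = 654;  t_21 = 706;  t_22 = 655;  t_23 = 412;  t_24 = 817;  t_25 = 990
  t_26 = 800;  t_27 = 288;  t_28 = 17;  t_29 = 801;  t_30 = 710;  t_31 = 711
  t_32 = 600;  t_33 = 199;  t_34 = 196;  t_35 = 918;  t_36 = 20;  t_37 = 619
  t_38 = 476;  t_39 = 184;  t_40 = 641;  t_41 = 260;  t_42 = 575;  t_43 = 670
  t_44 = 454;  t_45 = 484;  t_46 = 769;  t_47 = 444;  t_48 = 836;  t_49 = 456
  t_50 = 642;  t_51 = 441;  t_52 = 825;  t_53 = 975;  t_54 = 67;  t_55 = 784
  t_56 = 684;  t_57 = 357;  t_58 = 665;  t_59 = 854;  t_60 = 198;  t_61 = 427
  t_62 = 619;  t_63 = 39;  t_64 = 547;  t_65 = 650;  t_66 = 1004;  t_67 = 420
  t_68 = 270;  t_69 = 1006;  t_70 = 956;  t_71 = 764;  t_72 = 832;  t_73 = 620
  t_74 = 516;  t_75 = 752;  t_76 = 120;  t_77 = 875;  t_78 = 414;  t_79 = 860
  t_80 = 492;  t_81 = 493;  t_82 = 729;  t_83 = 490;  t_84 = 466;  t_85 = 461
  t_86 = 261;  t_87 = 448;  t_88 = 26;  t_89 = 987;  t_90 = 783;  t_91 = 842
  t_92 = 652;  t_93 = 607;  t_94 = 807;  t_95 = 577;  t_96 = 409;  t_97 = 384
  t_98 = 271;  t_99 = 236;  t_100 = 195;  t_101 = 135;  t_102 = 591;  t_103 = 301
  t_104 = 461;  t_105 = 220;  t_106 = 519;  t_107 = 895;  t_108 = 849;  t_109 = 55
  t_110 = 786;  t_111 = 810;  t_112 = 552;  t_113 = 100;  t_114 = 147;  t_115 = 742
  t_116 = 796;  t_117 = 690;  t_118 = 857;  t_119 = 202;  t_120 = 117;  t_121 = 924
  t_122 = 583;  t_123 = 293;  t_124 = 151;  t_125 = 999;  t_126 = 316;  t_127 = 906
  t_128 = 395;  t_129 = 419;  t_130 = 788;  t_131 = 210;  t_132 = 946;  t_133 = 649
  t_134 = 48;  t_135 = 823;  t_136 = 198;  t_137 = 138;  t_138 = 455;  t_139 = 135
  t_140 = 411;  t_141 = 342;  t_142 = 437;  t_143 = 254;  t_144 = 596;  t_145 = 280
  t_146 = 386;  t_147 = 478;  t_148 = 463;  t_149 = 448;  t_150 = 119;  t_151 = 949
  t_152 = 190;  t_153 = 589;  t_154 = 999;  t_155 = 168;  t_156 = 424;  t_157 = 308
  t_158 = 290;  t_159 = 941;  t_160 = 377;  t_161 = 655;  t_162 = 795;  t_163 = 769
  t_164 = 772;  t_165 = 268;  t_166 = 567;  t_167 = 737;  t_168 = 211;  t_169 = 264
  t_170 = 720;  t_171 = 507;  t_172 = 386;  t_173 = 88;  t_174 = 720;  t_175 = 396
  t_176 = 529;  t_177 = 275;  t_178 = 371;  t_179 = 763;  t_180 = 402;  t_181 = 309
  t_182 = 985;  t_183 = 547;  t_184 = 616;  t_185 = 866;  t_186 = 550;  t_187 = 254
  t_188 = 673;  t_189 = 1008;  t_190 = 329;  t_191 = 811;  t_192 = 772;  t_193 = 627
  t_194 = 659;  t_195 = 314;  t_196 = 558;  t_197 = 486;  t_198 = 349;  t_199 = 797
  t_200 = 400;  t_201 = 323;  t_202 = 646;  t_203 = 458;  t_204 = 736;  t_205 = 150
  t_206 = 323;  t_207 = 431;  t_208 = 535;  t_209 = 371
t_210 = 835·371 + 465·535 = 583
t_211 = 835·583 + 465·371 = 443

443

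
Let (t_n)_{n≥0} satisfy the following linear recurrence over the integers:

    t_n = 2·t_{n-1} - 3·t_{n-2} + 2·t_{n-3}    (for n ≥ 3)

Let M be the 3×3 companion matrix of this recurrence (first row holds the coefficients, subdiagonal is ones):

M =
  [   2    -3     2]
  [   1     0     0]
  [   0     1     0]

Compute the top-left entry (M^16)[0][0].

229

(M^16)[0][0] is the top entry after applying M 16 times to the unit state (1, 0, 0). Equivalently it is h_{18} for the auxiliary sequence (h_n) obeying the same recurrence with h_2 = 1 and h_i = 0 for 0 ≤ i < 2:
h_3 = 2·1 + -3·0 + 2·0 = 2
h_4 = 2·2 + -3·1 + 2·0 = 1
h_5 = 2·1 + -3·2 + 2·1 = -2
h_6 = 2·-2 + -3·1 + 2·2 = -3
h_7 = 2·-3 + -3·-2 + 2·1 = 2
h_8 = 2·2 + -3·-3 + 2·-2 = 9
h_9 = 2·9 + -3·2 + 2·-3 = 6
h_10 = 2·6 + -3·9 + 2·2 = -11
h_11 = 2·-11 + -3·6 + 2·9 = -22
h_12 = 2·-22 + -3·-11 + 2·6 = 1
h_13 = 2·1 + -3·-22 + 2·-11 = 46
h_14 = 2·46 + -3·1 + 2·-22 = 45
h_15 = 2·45 + -3·46 + 2·1 = -46
h_16 = 2·-46 + -3·45 + 2·46 = -135
h_17 = 2·-135 + -3·-46 + 2·45 = -42
h_18 = 2·-42 + -3·-135 + 2·-46 = 229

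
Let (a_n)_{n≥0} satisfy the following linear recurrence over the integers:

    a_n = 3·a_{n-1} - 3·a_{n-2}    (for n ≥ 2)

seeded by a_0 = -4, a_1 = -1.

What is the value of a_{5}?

a_2 = 3·-1 + -3·-4 = 9
a_3 = 3·9 + -3·-1 = 30
a_4 = 3·30 + -3·9 = 63
a_5 = 3·63 + -3·30 = 99

99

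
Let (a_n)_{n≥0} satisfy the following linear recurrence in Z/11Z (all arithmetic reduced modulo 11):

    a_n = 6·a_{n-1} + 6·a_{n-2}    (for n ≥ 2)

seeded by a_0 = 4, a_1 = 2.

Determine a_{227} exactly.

3

a_2 = 6·2 + 6·4 = 3
a_3 = 6·3 + 6·2 = 8
a_4 = 6·8 + 6·3 = 0
a_5 = 6·0 + 6·8 = 4
a_6 = 6·4 + 6·0 = 2
(a_5, a_6) = (4, 2) = (a_0, a_1), so the sequence has period 5.
227 ≡ 2 (mod 5), hence a_227 = a_2 = 3.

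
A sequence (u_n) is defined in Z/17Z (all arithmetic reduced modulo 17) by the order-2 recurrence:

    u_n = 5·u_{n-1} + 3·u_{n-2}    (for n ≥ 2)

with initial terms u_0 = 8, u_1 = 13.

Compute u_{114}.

u_2 = 5·13 + 3·8 = 4
u_3 = 5·4 + 3·13 = 8
u_4 = 5·8 + 3·4 = 1
u_5 = 5·1 + 3·8 = 12
u_6 = 5·12 + 3·1 = 12
u_7 = 5·12 + 3·12 = 11
u_8 = 5·11 + 3·12 = 6
u_9 = 5·6 + 3·11 = 12
u_10 = 5·12 + 3·6 = 10
u_11 = 5·10 + 3·12 = 1
u_12 = 5·1 + 3·10 = 1
u_13 = 5·1 + 3·1 = 8
u_14 = 5·8 + 3·1 = 9
u_15 = 5·9 + 3·8 = 1
u_16 = 5·1 + 3·9 = 15
u_17 = 5·15 + 3·1 = 10
u_18 = 5·10 + 3·15 = 10
u_19 = 5·10 + 3·10 = 12
u_20 = 5·12 + 3·10 = 5
u_21 = 5·5 + 3·12 = 10
u_22 = 5·10 + 3·5 = 14
u_23 = 5·14 + 3·10 = 15
u_24 = 5·15 + 3·14 = 15
u_25 = 5·15 + 3·15 = 1
u_26 = 5·1 + 3·15 = 16
u_27 = 5·16 + 3·1 = 15
u_28 = 5·15 + 3·16 = 4
u_29 = 5·4 + 3·15 = 14
u_30 = 5·14 + 3·4 = 14
u_31 = 5·14 + 3·14 = 10
u_32 = 5·10 + 3·14 = 7
u_33 = 5·7 + 3·10 = 14
u_34 = 5·14 + 3·7 = 6
u_35 = 5·6 + 3·14 = 4
u_36 = 5·4 + 3·6 = 4
u_37 = 5·4 + 3·4 = 15
u_38 = 5·15 + 3·4 = 2
u_39 = 5·2 + 3·15 = 4
u_40 = 5·4 + 3·2 = 9
u_41 = 5·9 + 3·4 = 6
u_42 = 5·6 + 3·9 = 6
u_43 = 5·6 + 3·6 = 14
u_44 = 5·14 + 3·6 = 3
u_45 = 5·3 + 3·14 = 6
u_46 = 5·6 + 3·3 = 5
u_47 = 5·5 + 3·6 = 9
u_48 = 5·9 + 3·5 = 9
u_49 = 5·9 + 3·9 = 4
u_50 = 5·4 + 3·9 = 13
u_51 = 5·13 + 3·4 = 9
u_52 = 5·9 + 3·13 = 16
u_53 = 5·16 + 3·9 = 5
u_54 = 5·5 + 3·16 = 5
u_55 = 5·5 + 3·5 = 6
u_56 = 5·6 + 3·5 = 11
u_57 = 5·11 + 3·6 = 5
u_58 = 5·5 + 3·11 = 7
u_59 = 5·7 + 3·5 = 16
u_60 = 5·16 + 3·7 = 16
u_61 = 5·16 + 3·16 = 9
u_62 = 5·9 + 3·16 = 8
u_63 = 5·8 + 3·9 = 16
u_64 = 5·16 + 3·8 = 2
u_65 = 5·2 + 3·16 = 7
u_66 = 5·7 + 3·2 = 7
u_67 = 5·7 + 3·7 = 5
u_68 = 5·5 + 3·7 = 12
u_69 = 5·12 + 3·5 = 7
u_70 = 5·7 + 3·12 = 3
u_71 = 5·3 + 3·7 = 2
u_72 = 5·2 + 3·3 = 2
u_73 = 5·2 + 3·2 = 16
u_74 = 5·16 + 3·2 = 1
u_75 = 5·1 + 3·16 = 2
u_76 = 5·2 + 3·1 = 13
u_77 = 5·13 + 3·2 = 3
u_78 = 5·3 + 3·13 = 3
u_79 = 5·3 + 3·3 = 7
u_80 = 5·7 + 3·3 = 10
u_81 = 5·10 + 3·7 = 3
u_82 = 5·3 + 3·10 = 11
u_83 = 5·11 + 3·3 = 13
u_84 = 5·13 + 3·11 = 13
u_85 = 5·13 + 3·13 = 2
u_86 = 5·2 + 3·13 = 15
u_87 = 5·15 + 3·2 = 13
u_88 = 5·13 + 3·15 = 8
u_89 = 5·8 + 3·13 = 11
u_90 = 5·11 + 3·8 = 11
u_91 = 5·11 + 3·11 = 3
u_92 = 5·3 + 3·11 = 14
u_93 = 5·14 + 3·3 = 11
u_94 = 5·11 + 3·14 = 12
u_95 = 5·12 + 3·11 = 8
u_96 = 5·8 + 3·12 = 8
u_97 = 5·8 + 3·8 = 13
u_98 = 5·13 + 3·8 = 4
u_99 = 5·4 + 3·13 = 8
u_100 = 5·8 + 3·4 = 1
u_101 = 5·1 + 3·8 = 12
u_102 = 5·12 + 3·1 = 12
u_103 = 5·12 + 3·12 = 11
u_104 = 5·11 + 3·12 = 6
u_105 = 5·6 + 3·11 = 12
u_106 = 5·12 + 3·6 = 10
u_107 = 5·10 + 3·12 = 1
u_108 = 5·1 + 3·10 = 1
u_109 = 5·1 + 3·1 = 8
u_110 = 5·8 + 3·1 = 9
u_111 = 5·9 + 3·8 = 1
u_112 = 5·1 + 3·9 = 15
u_113 = 5·15 + 3·1 = 10
u_114 = 5·10 + 3·15 = 10

10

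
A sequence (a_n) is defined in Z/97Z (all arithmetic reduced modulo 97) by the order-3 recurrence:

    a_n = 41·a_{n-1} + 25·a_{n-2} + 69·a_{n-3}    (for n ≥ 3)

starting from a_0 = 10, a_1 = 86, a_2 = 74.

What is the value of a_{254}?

a_3 = 41·74 + 25·86 + 69·10 = 54
a_4 = 41·54 + 25·74 + 69·86 = 7
a_5 = 41·7 + 25·54 + 69·74 = 50
a_6 = 41·50 + 25·7 + 69·54 = 34
a_7 = 41·34 + 25·50 + 69·7 = 23
a_8 = 41·23 + 25·34 + 69·50 = 5
Continuing the recurrence:
  a_9 = 22;  a_10 = 92;  a_11 = 11;  a_12 = 1;  a_13 = 68;  a_14 = 80
  a_15 = 5;  a_16 = 10;  a_17 = 41;  a_18 = 45;  a_19 = 68;  a_20 = 49
  a_21 = 24;  a_22 = 14;  a_23 = 93;  a_24 = 96;  a_25 = 49;  a_26 = 59
  a_27 = 83;  a_28 = 14;  a_29 = 27;  a_30 = 6;  a_31 = 44;  a_32 = 34
  a_33 = 95;  a_34 = 21;  a_35 = 53;  a_36 = 38;  a_37 = 64;  a_38 = 53
  a_39 = 90;  a_40 = 22;  a_41 = 19;  a_42 = 70;  a_43 = 13;  a_44 = 5
  a_45 = 25;  a_46 = 10;  a_47 = 22;  a_48 = 64;  a_49 = 81;  a_50 = 37
  a_51 = 4;  a_52 = 82;  a_53 = 1;  a_54 = 39;  a_55 = 7;  a_56 = 70
  a_57 = 13;  a_58 = 50;  a_59 = 27;  a_60 = 53;  a_61 = 90;  a_62 = 88
  a_63 = 9;  a_64 = 49;  a_65 = 61;  a_66 = 79;  a_67 = 94;  a_68 = 47
  a_69 = 28;  a_70 = 79;  a_71 = 4;  a_72 = 94;  a_73 = 93;  a_74 = 37
  a_75 = 46;  a_76 = 13;  a_77 = 65;  a_78 = 53;  a_79 = 39;  a_80 = 37
  a_81 = 38;  a_82 = 33;  a_83 = 6;  a_84 = 7;  a_85 = 95;  a_86 = 22
  a_87 = 74;  a_88 = 51;  a_89 = 27;  a_90 = 19;  a_91 = 26;  a_92 = 9
  a_93 = 2;  a_94 = 64;  a_95 = 94;  a_96 = 63;  a_97 = 37;  a_98 = 72
  a_99 = 76;  a_100 = 0;  a_101 = 78;  a_102 = 3;  a_103 = 36;  a_104 = 46
  a_105 = 83;  a_106 = 53;  a_107 = 50;  a_108 = 81;  a_109 = 80;  a_110 = 25
  a_111 = 78;  a_112 = 31;  a_113 = 96;  a_114 = 5;  a_115 = 88;  a_116 = 75
  a_117 = 91;  a_118 = 38;  a_119 = 84;  a_120 = 3;  a_121 = 92;  a_122 = 40
  a_123 = 73;  a_124 = 59;  a_125 = 20;  a_126 = 57;  a_127 = 21;  a_128 = 77
  a_129 = 49;  a_130 = 48;  a_131 = 67;  a_132 = 53;  a_133 = 79;  a_134 = 69
  a_135 = 22;  a_136 = 27;  a_137 = 16;  a_138 = 36;  a_139 = 53;  a_140 = 6
  a_141 = 78;  a_142 = 21;  a_143 = 24;  a_144 = 4;  a_145 = 79;  a_146 = 48
  a_147 = 48;  a_148 = 83;  a_149 = 58;  a_150 = 5;  a_151 = 10;  a_152 = 75
  a_153 = 81;  a_154 = 66;  a_155 = 12;  a_156 = 68;  a_157 = 76;  a_158 = 18
  a_159 = 55;  a_160 = 92;  a_161 = 84;  a_162 = 33;  a_163 = 4;  a_164 = 92
  a_165 = 38;  a_166 = 60;  a_167 = 58;  a_168 = 1;  a_169 = 5;  a_170 = 61
  a_171 = 76;  a_172 = 39;  a_173 = 45;  a_174 = 13;  a_175 = 81;  a_176 = 58
  a_177 = 62;  a_178 = 75;  a_179 = 91;  a_180 = 87;  a_181 = 56;  a_182 = 80
  a_183 = 13;  a_184 = 92;  a_185 = 14;  a_186 = 85;  a_187 = 95;  a_188 = 2
  a_189 = 77;  a_190 = 62;  a_191 = 46;  a_192 = 19;  a_193 = 96;  a_194 = 19
  a_195 = 28;  a_196 = 2;  a_197 = 56;  a_198 = 10;  a_199 = 8;  a_200 = 77
  a_201 = 70;  a_202 = 12;  a_203 = 86;  a_204 = 23;  a_205 = 41;  a_206 = 42
  a_207 = 66;  a_208 = 86;  a_209 = 23;  a_210 = 81;  a_211 = 33;  a_212 = 18
  a_213 = 71;  a_214 = 12;  a_215 = 17;  a_216 = 76;  a_217 = 4;  a_218 = 36
  a_219 = 30;  a_220 = 78;  a_221 = 30;  a_222 = 12;  a_223 = 28;  a_224 = 26
  a_225 = 72;  a_226 = 5;  a_227 = 16;  a_228 = 26;  a_229 = 65;  a_230 = 54
  a_231 = 7;  a_232 = 11;  a_233 = 84;  a_234 = 31;  a_235 = 56;  a_236 = 40
  a_237 = 38;  a_238 = 20;  a_239 = 68;  a_240 = 90;  a_241 = 77;  a_242 = 11
  a_243 = 50;  a_244 = 72;  a_245 = 14;  a_246 = 4;  a_247 = 50;  a_248 = 12
  a_249 = 78;  a_250 = 61;  a_251 = 41;  a_252 = 52
a_253 = 41·52 + 25·41 + 69·61 = 91
a_254 = 41·91 + 25·52 + 69·41 = 3

3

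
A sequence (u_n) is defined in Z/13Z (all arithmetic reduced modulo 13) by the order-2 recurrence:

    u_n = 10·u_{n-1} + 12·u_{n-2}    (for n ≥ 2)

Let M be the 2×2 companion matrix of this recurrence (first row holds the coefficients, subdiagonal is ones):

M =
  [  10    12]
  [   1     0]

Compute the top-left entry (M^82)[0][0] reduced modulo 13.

(M^82)[0][0] is the top entry after applying M 82 times to the unit state (1, 0). Equivalently it is h_{83} for the auxiliary sequence (h_n) obeying the same recurrence with h_1 = 1 and h_i = 0 for 0 ≤ i < 1:
h_2 = 10·1 + 12·0 = 10
h_3 = 10·10 + 12·1 = 8
h_4 = 10·8 + 12·10 = 5
h_5 = 10·5 + 12·8 = 3
h_6 = 10·3 + 12·5 = 12
h_7 = 10·12 + 12·3 = 0
h_8 = 10·0 + 12·12 = 1
(h_7, h_8) = (0, 1) = (h_0, h_1), so the sequence has period 7.
83 ≡ 6 (mod 7), hence h_83 = h_6 = 12.

12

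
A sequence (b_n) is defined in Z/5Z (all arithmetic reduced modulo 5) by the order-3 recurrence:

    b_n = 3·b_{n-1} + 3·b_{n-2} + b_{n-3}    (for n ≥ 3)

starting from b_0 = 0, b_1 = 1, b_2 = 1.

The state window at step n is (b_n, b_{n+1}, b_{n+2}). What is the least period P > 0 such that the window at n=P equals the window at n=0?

n=0: window = (0, 1, 1)
n=1: window = (1, 1, 1)
n=2: window = (1, 1, 2)
n=3: window = (1, 2, 0)
n=4: window = (2, 0, 2)
n=5: window = (0, 2, 3)
n=6: window = (2, 3, 0)
n=7: window = (3, 0, 1)
n=8: window = (0, 1, 1)
window at n=8 equals window at n=0 → period = 8

8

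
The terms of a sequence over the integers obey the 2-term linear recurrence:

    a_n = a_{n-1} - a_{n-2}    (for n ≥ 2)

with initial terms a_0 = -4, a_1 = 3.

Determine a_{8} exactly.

7

a_2 = 1·3 + -1·-4 = 7
a_3 = 1·7 + -1·3 = 4
a_4 = 1·4 + -1·7 = -3
a_5 = 1·-3 + -1·4 = -7
a_6 = 1·-7 + -1·-3 = -4
a_7 = 1·-4 + -1·-7 = 3
a_8 = 1·3 + -1·-4 = 7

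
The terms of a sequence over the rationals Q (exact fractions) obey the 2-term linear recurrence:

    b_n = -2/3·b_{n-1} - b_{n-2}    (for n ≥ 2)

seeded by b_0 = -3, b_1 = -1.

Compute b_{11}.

-4093/59049

b_2 = -2/3·-1 + -1·-3 = 11/3
b_3 = -2/3·11/3 + -1·-1 = -13/9
b_4 = -2/3·-13/9 + -1·11/3 = -73/27
b_5 = -2/3·-73/27 + -1·-13/9 = 263/81
b_6 = -2/3·263/81 + -1·-73/27 = 131/243
b_7 = -2/3·131/243 + -1·263/81 = -2629/729
b_8 = -2/3·-2629/729 + -1·131/243 = 4079/2187
b_9 = -2/3·4079/2187 + -1·-2629/729 = 15503/6561
b_10 = -2/3·15503/6561 + -1·4079/2187 = -67717/19683
b_11 = -2/3·-67717/19683 + -1·15503/6561 = -4093/59049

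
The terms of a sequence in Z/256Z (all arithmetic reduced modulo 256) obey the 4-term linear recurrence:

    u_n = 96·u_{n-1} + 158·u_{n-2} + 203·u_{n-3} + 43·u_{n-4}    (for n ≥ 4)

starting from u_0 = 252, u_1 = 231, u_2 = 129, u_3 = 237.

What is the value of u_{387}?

u_4 = 96·237 + 158·129 + 203·231 + 43·252 = 255
u_5 = 96·255 + 158·237 + 203·129 + 43·231 = 254
u_6 = 96·254 + 158·255 + 203·237 + 43·129 = 60
u_7 = 96·60 + 158·254 + 203·255 + 43·237 = 72
u_8 = 96·72 + 158·60 + 203·254 + 43·255 = 71
u_9 = 96·71 + 158·72 + 203·60 + 43·254 = 78
Continuing the recurrence:
  u_10 = 62;  u_11 = 201;  u_12 = 107;  u_13 = 114;  u_14 = 151;  u_15 = 152
  u_16 = 145;  u_17 = 19;  u_18 = 131;  u_19 = 93;  u_20 = 38;  u_21 = 184
  u_22 = 52;  u_23 = 209;  u_24 = 194;  u_25 = 226;  u_26 = 243;  u_27 = 141
  u_28 = 166;  u_29 = 237;  u_30 = 244;  u_31 = 23;  u_32 = 9;  u_33 = 221
  u_34 = 167;  u_35 = 6;  u_36 = 20;  u_37 = 192;  u_38 = 39;  u_39 = 254
  u_40 = 238;  u_41 = 49;  u_42 = 59;  u_43 = 194;  u_44 = 255;  u_45 = 96
  u_46 = 33;  u_47 = 107;  u_48 = 115;  u_49 = 117;  u_50 = 62;  u_51 = 160
  u_52 = 92;  u_53 = 17;  u_54 = 114;  u_55 = 18;  u_56 = 11;  u_57 = 125
  u_58 = 22;  u_59 = 37;  u_60 = 108;  u_61 = 199;  u_62 = 81;  u_63 = 13
  u_64 = 207;  u_65 = 78;  u_66 = 236;  u_67 = 248;  u_68 = 71;  u_69 = 238
  u_70 = 94;  u_71 = 25;  u_72 = 11;  u_73 = 18;  u_74 = 39;  u_75 = 168
  u_76 = 49;  u_77 = 3;  u_78 = 35;  u_79 = 13;  u_80 = 22;  u_81 = 136
  u_82 = 196;  u_83 = 17;  u_84 = 226;  u_85 = 130;  u_86 = 163;  u_87 = 109
  u_88 = 134;  u_89 = 157;  u_90 = 100;  u_91 = 247;  u_92 = 89;  u_93 = 125
  u_94 = 119;  u_95 = 214;  u_96 = 196;  u_97 = 240;  u_98 = 167;  u_99 = 30
  u_100 = 142;  u_101 = 129;  u_102 = 219;  u_103 = 98;  u_104 = 15;  u_105 = 112
  u_106 = 193;  u_107 = 219;  u_108 = 147;  u_109 = 37;  u_110 = 174;  u_111 = 112
  u_112 = 108;  u_113 = 209;  u_114 = 18;  u_115 = 50;  u_116 = 187;  u_117 = 93
  u_118 = 246;  u_119 = 85;  u_120 = 220;  u_121 = 167;  u_122 = 33;  u_123 = 45
  u_124 = 159;  u_125 = 158;  u_126 = 156;  u_127 = 168;  u_128 = 71;  u_129 = 142
  u_130 = 126;  u_131 = 105;  u_132 = 171;  u_133 = 178;  u_134 = 183;  u_135 = 184
  u_136 = 209;  u_137 = 243;  u_138 = 195;  u_139 = 189;  u_140 = 6;  u_141 = 88
  u_142 = 84;  u_143 = 81;  u_144 = 2;  u_145 = 34;  u_146 = 83;  u_147 = 77
  u_148 = 102;  u_149 = 77;  u_150 = 212;  u_151 = 215;  u_152 = 169;  u_153 = 29
  u_154 = 71;  u_155 = 166;  u_156 = 116;  u_157 = 32;  u_158 = 39;  u_159 = 62
  u_160 = 46;  u_161 = 209;  u_162 = 123;  u_163 = 2;  u_164 = 31;  u_165 = 128
  u_166 = 97;  u_167 = 75;  u_168 = 179;  u_169 = 213;  u_170 = 30;  u_171 = 64
  u_172 = 124;  u_173 = 145;  u_174 = 178;  u_175 = 82;  u_176 = 107;  u_177 = 61
  u_178 = 214;  u_179 = 133;  u_180 = 76;  u_181 = 135;  u_182 = 241;  u_183 = 77
  u_184 = 111;  u_185 = 238;  u_186 = 76;  u_187 = 88;  u_188 = 71;  u_189 = 46
  u_190 = 158;  u_191 = 185;  u_192 = 75;  u_193 = 82;  u_194 = 71;  u_195 = 200
  u_196 = 113;  u_197 = 227;  u_198 = 99;  u_199 = 109;  u_200 = 246;  u_201 = 40
  u_202 = 228;  u_203 = 145;  u_204 = 34;  u_205 = 194;  u_206 = 3;  u_207 = 45
  u_208 = 70;  u_209 = 253;  u_210 = 68;  u_211 = 183;  u_212 = 249;  u_213 = 189
  u_214 = 23;  u_215 = 118;  u_216 = 36;  u_217 = 80;  u_218 = 167;  u_219 = 94
  u_220 = 206;  u_221 = 33;  u_222 = 27;  u_223 = 162;  u_224 = 47;  u_225 = 144
  u_226 = 1;  u_227 = 187;  u_228 = 211;  u_229 = 133;  u_230 = 142;  u_231 = 16
  u_232 = 140;  u_233 = 81;  u_234 = 82;  u_235 = 114;  u_236 = 27;  u_237 = 29
  u_238 = 182;  u_239 = 181;  u_240 = 188;  u_241 = 103;  u_242 = 193;  u_243 = 109
  u_244 = 63;  u_245 = 62;  u_246 = 252;  u_247 = 8;  u_248 = 71;  u_249 = 206
  u_250 = 190;  u_251 = 9;  u_252 = 235;  u_253 = 242;  u_254 = 215;  u_255 = 216
  u_256 = 17;  u_257 = 211;  u_258 = 3;  u_259 = 29;  u_260 = 230;  u_261 = 248
  u_262 = 116;  u_263 = 209;  u_264 = 66;  u_265 = 98;  u_266 = 179;  u_267 = 13
  u_268 = 38;  u_269 = 173;  u_270 = 180;  u_271 = 151;  u_272 = 73;  u_273 = 93
  u_274 = 231;  u_275 = 70;  u_276 = 212;  u_277 = 128;  u_278 = 39;  u_279 = 126
  u_280 = 110;  u_281 = 113;  u_282 = 187;  u_283 = 66;  u_284 = 63;  u_285 = 160
  u_286 = 161;  u_287 = 43;  u_288 = 243;  u_289 = 53;  u_290 = 254;  u_291 = 224
  u_292 = 156;  u_293 = 17;  u_294 = 242;  u_295 = 146;  u_296 = 203;  u_297 = 253
  u_298 = 150;  u_299 = 229;  u_300 = 44;  u_301 = 71;  u_302 = 145;  u_303 = 141
  u_304 = 15;  u_305 = 142;  u_306 = 172;  u_307 = 184;  u_308 = 71;  u_309 = 110
  u_310 = 222;  u_311 = 89;  u_312 = 139;  u_313 = 146;  u_314 = 103;  u_315 = 232
  u_316 = 177;  u_317 = 195;  u_318 = 163;  u_319 = 205;  u_320 = 214;  u_321 = 200
  u_322 = 4;  u_323 = 17;  u_324 = 98;  u_325 = 2;  u_326 = 99;  u_327 = 237
  u_328 = 6;  u_329 = 93;  u_330 = 36;  u_331 = 119;  u_332 = 153;  u_333 = 253
  u_334 = 183;  u_335 = 22;  u_336 = 132;  u_337 = 176;  u_338 = 167;  u_339 = 158
  u_340 = 14;  u_341 = 193;  u_342 = 91;  u_343 = 226;  u_344 = 79;  u_345 = 176
  u_346 = 65;  u_347 = 155;  u_348 = 19;  u_349 = 229;  u_350 = 110;  u_351 = 176
  u_352 = 172;  u_353 = 209;  u_354 = 146;  u_355 = 178;  u_356 = 123;  u_357 = 221
  u_358 = 118;  u_359 = 21;  u_360 = 156;  u_361 = 39;  u_362 = 97;  u_363 = 173
  u_364 = 223;  u_365 = 222;  u_366 = 92;  u_367 = 104;  u_368 = 71;  u_369 = 14
  u_370 = 254;  u_371 = 169;  u_372 = 43;  u_373 = 50;  u_374 = 247;  u_375 = 248
  u_376 = 81;  u_377 = 179;  u_378 = 67;  u_379 = 125;  u_380 = 198;  u_381 = 152
  u_382 = 148;  u_383 = 81;  u_384 = 130;  u_385 = 162
u_386 = 96·162 + 158·130 + 203·81 + 43·148 = 19
u_387 = 96·19 + 158·162 + 203·130 + 43·81 = 205

205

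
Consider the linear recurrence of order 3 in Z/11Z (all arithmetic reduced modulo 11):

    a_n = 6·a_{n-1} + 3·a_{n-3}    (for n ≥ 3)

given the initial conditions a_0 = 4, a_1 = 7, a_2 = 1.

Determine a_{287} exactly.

a_3 = 6·1 + 0·7 + 3·4 = 7
a_4 = 6·7 + 0·1 + 3·7 = 8
a_5 = 6·8 + 0·7 + 3·1 = 7
a_6 = 6·7 + 0·8 + 3·7 = 8
a_7 = 6·8 + 0·7 + 3·8 = 6
a_8 = 6·6 + 0·8 + 3·7 = 2
Continuing the recurrence:
  a_9 = 3;  a_10 = 3;  a_11 = 2;  a_12 = 10;  a_13 = 3;  a_14 = 2
  a_15 = 9;  a_16 = 8;  a_17 = 10;  a_18 = 10;  a_19 = 7;  a_20 = 6
  a_21 = 0;  a_22 = 10;  a_23 = 1;  a_24 = 6;  a_25 = 0;  a_26 = 3
  a_27 = 3;  a_28 = 7;  a_29 = 7;  a_30 = 7;  a_31 = 8;  a_32 = 3
  a_33 = 6;  a_34 = 5;  a_35 = 6;  a_36 = 10;  a_37 = 9;  a_38 = 6
  a_39 = 0;  a_40 = 5;  a_41 = 4;  a_42 = 2;  a_43 = 5;  a_44 = 9
  a_45 = 5;  a_46 = 1;  a_47 = 0;  a_48 = 4;  a_49 = 5;  a_50 = 8
  a_51 = 5;  a_52 = 1;  a_53 = 8;  a_54 = 8;  a_55 = 7;  a_56 = 0
  a_57 = 2;  a_58 = 0;  a_59 = 0;  a_60 = 6;  a_61 = 3;  a_62 = 7
  a_63 = 5;  a_64 = 6;  a_65 = 2;  a_66 = 5;  a_67 = 4;  a_68 = 8
  a_69 = 8;  a_70 = 5;  a_71 = 10;  a_72 = 7;  a_73 = 2;  a_74 = 9
  a_75 = 9;  a_76 = 5;  a_77 = 2;  a_78 = 6;  a_79 = 7;  a_80 = 4
  a_81 = 9;  a_82 = 9;  a_83 = 0;  a_84 = 5;  a_85 = 2;  a_86 = 1
  a_87 = 10;  a_88 = 0;  a_89 = 3;  a_90 = 4;  a_91 = 2;  a_92 = 10
  a_93 = 6;  a_94 = 9;  a_95 = 7;  a_96 = 5;  a_97 = 2;  a_98 = 0
  a_99 = 4;  a_100 = 8;  a_101 = 4;  a_102 = 3;  a_103 = 9;  a_104 = 0
  a_105 = 9;  a_106 = 4;  a_107 = 2;  a_108 = 6;  a_109 = 4;  a_110 = 8
  a_111 = 0;  a_112 = 1;  a_113 = 8;  a_114 = 4;  a_115 = 5;  a_116 = 10
  a_117 = 6;  a_118 = 7;  a_119 = 6;  a_120 = 10;  a_121 = 4;  a_122 = 9
  a_123 = 7;  a_124 = 10;  a_125 = 10;  a_126 = 4;  a_127 = 10;  a_128 = 2
  a_129 = 2;  a_130 = 9;  a_131 = 5;  a_132 = 3;  a_133 = 1;  a_134 = 10
  a_135 = 3;  a_136 = 10;  a_137 = 2;  a_138 = 10;  a_139 = 2;  a_140 = 7
  a_141 = 6;  a_142 = 9;  a_143 = 9;  a_144 = 6;  a_145 = 8;  a_146 = 9
  a_147 = 6;  a_148 = 5;  a_149 = 2;  a_150 = 8;  a_151 = 8;  a_152 = 10
  a_153 = 7;  a_154 = 0;  a_155 = 8;  a_156 = 3;  a_157 = 7;  a_158 = 0
  a_159 = 9;  a_160 = 9;  a_161 = 10;  a_162 = 10;  a_163 = 10;  a_164 = 2
  a_165 = 9;  a_166 = 7;  a_167 = 4;  a_168 = 7;  a_169 = 8;  a_170 = 5
  a_171 = 7;  a_172 = 0;  a_173 = 4;  a_174 = 1;  a_175 = 6;  a_176 = 4
  a_177 = 5;  a_178 = 4;  a_179 = 3;  a_180 = 0;  a_181 = 1;  a_182 = 4
  a_183 = 2;  a_184 = 4;  a_185 = 3;  a_186 = 2;  a_187 = 2;  a_188 = 10
  a_189 = 0;  a_190 = 6;  a_191 = 0;  a_192 = 0;  a_193 = 7;  a_194 = 9
  a_195 = 10;  a_196 = 4;  a_197 = 7;  a_198 = 6;  a_199 = 4;  a_200 = 1
  a_201 = 2;  a_202 = 2;  a_203 = 4;  a_204 = 8;  a_205 = 10;  a_206 = 6
  a_207 = 5;  a_208 = 5;  a_209 = 4;  a_210 = 6;  a_211 = 7;  a_212 = 10
  a_213 = 1;  a_214 = 5;  a_215 = 5;  a_216 = 0;  a_217 = 4;  a_218 = 6
  a_219 = 3;  a_220 = 8;  a_221 = 0;  a_222 = 9;  a_223 = 1;  a_224 = 6
  a_225 = 8;  a_226 = 7;  a_227 = 5;  a_228 = 10;  a_229 = 4;  a_230 = 6
  a_231 = 0;  a_232 = 1;  a_233 = 2;  a_234 = 1;  a_235 = 9;  a_236 = 5
  a_237 = 0;  a_238 = 5;  a_239 = 1;  a_240 = 6;  a_241 = 7;  a_242 = 1
  a_243 = 2;  a_244 = 0;  a_245 = 3;  a_246 = 2;  a_247 = 1;  a_248 = 4
  a_249 = 8;  a_250 = 7;  a_251 = 10;  a_252 = 7;  a_253 = 8;  a_254 = 1
  a_255 = 5;  a_256 = 10;  a_257 = 8;  a_258 = 8;  a_259 = 1;  a_260 = 8
  a_261 = 6;  a_262 = 6;  a_263 = 5;  a_264 = 4;  a_265 = 9;  a_266 = 3
  a_267 = 8;  a_268 = 9;  a_269 = 8;  a_270 = 6;  a_271 = 8;  a_272 = 6
  a_273 = 10;  a_274 = 7;  a_275 = 5;  a_276 = 5;  a_277 = 7;  a_278 = 2
  a_279 = 5;  a_280 = 7;  a_281 = 4;  a_282 = 6;  a_283 = 2;  a_284 = 2
  a_285 = 8
a_286 = 6·8 + 0·2 + 3·2 = 10
a_287 = 6·10 + 0·8 + 3·2 = 0

0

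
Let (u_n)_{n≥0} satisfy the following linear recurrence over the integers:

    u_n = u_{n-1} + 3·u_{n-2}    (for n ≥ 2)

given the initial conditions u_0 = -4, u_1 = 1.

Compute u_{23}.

u_2 = 1·1 + 3·-4 = -11
u_3 = 1·-11 + 3·1 = -8
u_4 = 1·-8 + 3·-11 = -41
u_5 = 1·-41 + 3·-8 = -65
u_6 = 1·-65 + 3·-41 = -188
u_7 = 1·-188 + 3·-65 = -383
u_8 = 1·-383 + 3·-188 = -947
u_9 = 1·-947 + 3·-383 = -2096
u_10 = 1·-2096 + 3·-947 = -4937
u_11 = 1·-4937 + 3·-2096 = -11225
u_12 = 1·-11225 + 3·-4937 = -26036
u_13 = 1·-26036 + 3·-11225 = -59711
u_14 = 1·-59711 + 3·-26036 = -137819
u_15 = 1·-137819 + 3·-59711 = -316952
u_16 = 1·-316952 + 3·-137819 = -730409
u_17 = 1·-730409 + 3·-316952 = -1681265
u_18 = 1·-1681265 + 3·-730409 = -3872492
u_19 = 1·-3872492 + 3·-1681265 = -8916287
u_20 = 1·-8916287 + 3·-3872492 = -20533763
u_21 = 1·-20533763 + 3·-8916287 = -47282624
u_22 = 1·-47282624 + 3·-20533763 = -108883913
u_23 = 1·-108883913 + 3·-47282624 = -250731785

-250731785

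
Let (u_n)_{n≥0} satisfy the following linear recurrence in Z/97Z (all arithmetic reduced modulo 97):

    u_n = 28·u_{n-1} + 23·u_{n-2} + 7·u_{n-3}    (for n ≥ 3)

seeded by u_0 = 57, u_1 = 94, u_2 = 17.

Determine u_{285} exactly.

89

u_3 = 28·17 + 23·94 + 7·57 = 30
u_4 = 28·30 + 23·17 + 7·94 = 46
u_5 = 28·46 + 23·30 + 7·17 = 60
u_6 = 28·60 + 23·46 + 7·30 = 38
u_7 = 28·38 + 23·60 + 7·46 = 50
u_8 = 28·50 + 23·38 + 7·60 = 75
Continuing the recurrence:
  u_9 = 24;  u_10 = 31;  u_11 = 5;  u_12 = 51;  u_13 = 14;  u_14 = 48
  u_15 = 83;  u_16 = 34;  u_17 = 93;  u_18 = 87;  u_19 = 60;  u_20 = 64
  u_21 = 95;  u_22 = 90;  u_23 = 12;  u_24 = 64;  u_25 = 79;  u_26 = 82
  u_27 = 2;  u_28 = 70;  u_29 = 58;  u_30 = 47;  u_31 = 36;  u_32 = 70
  u_33 = 13;  u_34 = 92;  u_35 = 67;  u_36 = 9;  u_37 = 12;  u_38 = 42
  u_39 = 60;  u_40 = 14;  u_41 = 29;  u_42 = 2;  u_43 = 45;  u_44 = 54
  u_45 = 39;  u_46 = 30;  u_47 = 78;  u_48 = 43;  u_49 = 7;  u_50 = 82
  u_51 = 42;  u_52 = 7;  u_53 = 87;  u_54 = 78;  u_55 = 63;  u_56 = 93
  u_57 = 40;  u_58 = 14;  u_59 = 23;  u_60 = 82;  u_61 = 13;  u_62 = 83
  u_63 = 93;  u_64 = 45;  u_65 = 3;  u_66 = 24;  u_67 = 86;  u_68 = 71
  u_69 = 60;  u_70 = 35;  u_71 = 44;  u_72 = 32;  u_73 = 19;  u_74 = 24
  u_75 = 72;  u_76 = 82;  u_77 = 46;  u_78 = 89;  u_79 = 50;  u_80 = 83
  u_81 = 23;  u_82 = 90;  u_83 = 41;  u_84 = 81;  u_85 = 58;  u_86 = 88
  u_87 = 0;  u_88 = 5;  u_89 = 77;  u_90 = 40;  u_91 = 16;  u_92 = 64
  u_93 = 15;  u_94 = 64;  u_95 = 63;  u_96 = 43;  u_97 = 94;  u_98 = 85
  u_99 = 90;  u_100 = 89;  u_101 = 16;  u_102 = 21;  u_103 = 27;  u_104 = 90
  u_105 = 87;  u_106 = 39;  u_107 = 37;  u_108 = 20;  u_109 = 35;  u_110 = 50
  u_111 = 17;  u_112 = 28;  u_113 = 70;  u_114 = 7;  u_115 = 62;  u_116 = 59
  u_117 = 23;  u_118 = 10;  u_119 = 58;  u_120 = 75;  u_121 = 12;  u_122 = 42
  u_123 = 37;  u_124 = 49;  u_125 = 92;  u_126 = 82;  u_127 = 2;  u_128 = 64
  u_129 = 84;  u_130 = 55;  u_131 = 40;  u_132 = 63;  u_133 = 62;  u_134 = 70
  u_135 = 44;  u_136 = 75;  u_137 = 13;  u_138 = 69;  u_139 = 40;  u_140 = 82
  u_141 = 13;  u_142 = 8;  u_143 = 30;  u_144 = 48;  u_145 = 53;  u_146 = 82
  u_147 = 68;  u_148 = 87;  u_149 = 15;  u_150 = 84;  u_151 = 8;  u_152 = 30
  u_153 = 60;  u_154 = 1;  u_155 = 66;  u_156 = 60;  u_157 = 4;  u_158 = 14
  u_159 = 31;  u_160 = 54;  u_161 = 92;  u_162 = 58;  u_163 = 44;  u_164 = 9
  u_165 = 21;  u_166 = 36;  u_167 = 2;  u_168 = 61;  u_169 = 66;  u_170 = 64
  u_171 = 51;  u_172 = 64;  u_173 = 18;  u_174 = 5;  u_175 = 32;  u_176 = 70
  u_177 = 15;  u_178 = 23;  u_179 = 24;  u_180 = 45;  u_181 = 33;  u_182 = 90
  u_183 = 5;  u_184 = 16;  u_185 = 29;  u_186 = 51;  u_187 = 73;  u_188 = 25
  u_189 = 20;  u_190 = 94;  u_191 = 66;  u_192 = 76;  u_193 = 36;  u_194 = 17
  u_195 = 90;  u_196 = 59;  u_197 = 58;  u_198 = 22;  u_199 = 35;  u_200 = 49
  u_201 = 3;  u_202 = 1;  u_203 = 52;  u_204 = 45;  u_205 = 38;  u_206 = 38
  u_207 = 22;  u_208 = 10;  u_209 = 82;  u_210 = 61;  u_211 = 75;  u_212 = 3
  u_213 = 5;  u_214 = 55;  u_215 = 27;  u_216 = 19;  u_217 = 83;  u_218 = 40
  u_219 = 58;  u_220 = 21;  u_221 = 68;  u_222 = 77;  u_223 = 84;  u_224 = 40
  u_225 = 2;  u_226 = 12;  u_227 = 80;  u_228 = 8;  u_229 = 14;  u_230 = 69
  u_231 = 79;  u_232 = 17;  u_233 = 60;  u_234 = 5;  u_235 = 87;  u_236 = 61
  u_237 = 58;  u_238 = 47;  u_239 = 70;  u_240 = 52;  u_241 = 0;  u_242 = 37
  u_243 = 42;  u_244 = 87;  u_245 = 72;  u_246 = 43;  u_247 = 74;  u_248 = 73
  u_249 = 70;  u_250 = 83;  u_251 = 80;  u_252 = 80;  u_253 = 5;  u_254 = 18
  u_255 = 15;  u_256 = 93;  u_257 = 68;  u_258 = 74;  u_259 = 19;  u_260 = 91
  u_261 = 11;  u_262 = 12;  u_263 = 62;  u_264 = 52;  u_265 = 56;  u_266 = 94
  u_267 = 16;  u_268 = 92;  u_269 = 13;  u_270 = 70;  u_271 = 90;  u_272 = 50
  u_273 = 80;  u_274 = 43;  u_275 = 96;  u_276 = 66;  u_277 = 89;  u_278 = 26
  u_279 = 36;  u_280 = 95;  u_281 = 81;  u_282 = 49;  u_283 = 20
u_284 = 28·20 + 23·49 + 7·81 = 23
u_285 = 28·23 + 23·20 + 7·49 = 89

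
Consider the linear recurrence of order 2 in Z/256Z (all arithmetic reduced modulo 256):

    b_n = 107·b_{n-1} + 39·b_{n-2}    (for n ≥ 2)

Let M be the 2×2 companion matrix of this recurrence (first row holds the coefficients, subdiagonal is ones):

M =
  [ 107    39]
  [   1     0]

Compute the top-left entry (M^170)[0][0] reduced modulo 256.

(M^170)[0][0] is the top entry after applying M 170 times to the unit state (1, 0). Equivalently it is h_{171} for the auxiliary sequence (h_n) obeying the same recurrence with h_1 = 1 and h_i = 0 for 0 ≤ i < 1:
h_2 = 107·1 + 39·0 = 107
h_3 = 107·107 + 39·1 = 224
h_4 = 107·224 + 39·107 = 237
h_5 = 107·237 + 39·224 = 47
h_6 = 107·47 + 39·237 = 192
h_7 = 107·192 + 39·47 = 105
Continuing the recurrence:
  h_8 = 35;  h_9 = 160;  h_10 = 53;  h_11 = 135;  h_12 = 128;  h_13 = 17
  h_14 = 155;  h_15 = 96;  h_16 = 189;  h_17 = 159;  h_18 = 64;  h_19 = 249
  h_20 = 211;  h_21 = 32;  h_22 = 133;  h_23 = 119;  h_24 = 0;  h_25 = 33
  h_26 = 203;  h_27 = 224;  h_28 = 141;  h_29 = 15;  h_30 = 192;  h_31 = 137
  h_32 = 131;  h_33 = 160;  h_34 = 213;  h_35 = 103;  h_36 = 128;  h_37 = 49
  h_38 = 251;  h_39 = 96;  h_40 = 93;  h_41 = 127;  h_42 = 64;  h_43 = 25
  h_44 = 51;  h_45 = 32;  h_46 = 37;  h_47 = 87;  h_48 = 0;  h_49 = 65
  h_50 = 43;  h_51 = 224;  h_52 = 45;  h_53 = 239;  h_54 = 192;  h_55 = 169
  h_56 = 227;  h_57 = 160;  h_58 = 117;  h_59 = 71;  h_60 = 128;  h_61 = 81
  h_62 = 91;  h_63 = 96;  h_64 = 253;  h_65 = 95;  h_66 = 64;  h_67 = 57
  h_68 = 147;  h_69 = 32;  h_70 = 197;  h_71 = 55;  h_72 = 0;  h_73 = 97
  h_74 = 139;  h_75 = 224;  h_76 = 205;  h_77 = 207;  h_78 = 192;  h_79 = 201
  h_80 = 67;  h_81 = 160;  h_82 = 21;  h_83 = 39;  h_84 = 128;  h_85 = 113
  h_86 = 187;  h_87 = 96;  h_88 = 157;  h_89 = 63;  h_90 = 64;  h_91 = 89
  h_92 = 243;  h_93 = 32;  h_94 = 101;  h_95 = 23;  h_96 = 0;  h_97 = 129
  h_98 = 235;  h_99 = 224;  h_100 = 109;  h_101 = 175;  h_102 = 192;  h_103 = 233
  h_104 = 163;  h_105 = 160;  h_106 = 181;  h_107 = 7;  h_108 = 128;  h_109 = 145
  h_110 = 27;  h_111 = 96;  h_112 = 61;  h_113 = 31;  h_114 = 64;  h_115 = 121
  h_116 = 83;  h_117 = 32;  h_118 = 5;  h_119 = 247;  h_120 = 0;  h_121 = 161
  h_122 = 75;  h_123 = 224;  h_124 = 13;  h_125 = 143;  h_126 = 192;  h_127 = 9
  h_128 = 3;  h_129 = 160;  h_130 = 85;  h_131 = 231;  h_132 = 128;  h_133 = 177
  h_134 = 123;  h_135 = 96;  h_136 = 221;  h_137 = 255;  h_138 = 64;  h_139 = 153
  h_140 = 179;  h_141 = 32;  h_142 = 165;  h_143 = 215;  h_144 = 0;  h_145 = 193
  h_146 = 171;  h_147 = 224;  h_148 = 173;  h_149 = 111;  h_150 = 192;  h_151 = 41
  h_152 = 99;  h_153 = 160;  h_154 = 245;  h_155 = 199;  h_156 = 128;  h_157 = 209
  h_158 = 219;  h_159 = 96;  h_160 = 125;  h_161 = 223;  h_162 = 64;  h_163 = 185
  h_164 = 19;  h_165 = 32;  h_166 = 69;  h_167 = 183;  h_168 = 0;  h_169 = 225
h_170 = 107·225 + 39·0 = 11
h_171 = 107·11 + 39·225 = 224

224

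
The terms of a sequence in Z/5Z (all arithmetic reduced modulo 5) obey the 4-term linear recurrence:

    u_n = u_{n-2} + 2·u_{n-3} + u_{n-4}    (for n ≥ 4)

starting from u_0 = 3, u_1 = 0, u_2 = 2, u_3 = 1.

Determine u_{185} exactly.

u_4 = 0·1 + 1·2 + 2·0 + 1·3 = 0
u_5 = 0·0 + 1·1 + 2·2 + 1·0 = 0
u_6 = 0·0 + 1·0 + 2·1 + 1·2 = 4
u_7 = 0·4 + 1·0 + 2·0 + 1·1 = 1
u_8 = 0·1 + 1·4 + 2·0 + 1·0 = 4
u_9 = 0·4 + 1·1 + 2·4 + 1·0 = 4
u_10 = 0·4 + 1·4 + 2·1 + 1·4 = 0
u_11 = 0·0 + 1·4 + 2·4 + 1·1 = 3
u_12 = 0·3 + 1·0 + 2·4 + 1·4 = 2
u_13 = 0·2 + 1·3 + 2·0 + 1·4 = 2
u_14 = 0·2 + 1·2 + 2·3 + 1·0 = 3
u_15 = 0·3 + 1·2 + 2·2 + 1·3 = 4
u_16 = 0·4 + 1·3 + 2·2 + 1·2 = 4
u_17 = 0·4 + 1·4 + 2·3 + 1·2 = 2
u_18 = 0·2 + 1·4 + 2·4 + 1·3 = 0
u_19 = 0·0 + 1·2 + 2·4 + 1·4 = 4
u_20 = 0·4 + 1·0 + 2·2 + 1·4 = 3
u_21 = 0·3 + 1·4 + 2·0 + 1·2 = 1
u_22 = 0·1 + 1·3 + 2·4 + 1·0 = 1
u_23 = 0·1 + 1·1 + 2·3 + 1·4 = 1
u_24 = 0·1 + 1·1 + 2·1 + 1·3 = 1
u_25 = 0·1 + 1·1 + 2·1 + 1·1 = 4
u_26 = 0·4 + 1·1 + 2·1 + 1·1 = 4
u_27 = 0·4 + 1·4 + 2·1 + 1·1 = 2
u_28 = 0·2 + 1·4 + 2·4 + 1·1 = 3
u_29 = 0·3 + 1·2 + 2·4 + 1·4 = 4
u_30 = 0·4 + 1·3 + 2·2 + 1·4 = 1
u_31 = 0·1 + 1·4 + 2·3 + 1·2 = 2
u_32 = 0·2 + 1·1 + 2·4 + 1·3 = 2
u_33 = 0·2 + 1·2 + 2·1 + 1·4 = 3
u_34 = 0·3 + 1·2 + 2·2 + 1·1 = 2
u_35 = 0·2 + 1·3 + 2·2 + 1·2 = 4
u_36 = 0·4 + 1·2 + 2·3 + 1·2 = 0
u_37 = 0·0 + 1·4 + 2·2 + 1·3 = 1
u_38 = 0·1 + 1·0 + 2·4 + 1·2 = 0
u_39 = 0·0 + 1·1 + 2·0 + 1·4 = 0
u_40 = 0·0 + 1·0 + 2·1 + 1·0 = 2
u_41 = 0·2 + 1·0 + 2·0 + 1·1 = 1
u_42 = 0·1 + 1·2 + 2·0 + 1·0 = 2
u_43 = 0·2 + 1·1 + 2·2 + 1·0 = 0
u_44 = 0·0 + 1·2 + 2·1 + 1·2 = 1
u_45 = 0·1 + 1·0 + 2·2 + 1·1 = 0
u_46 = 0·0 + 1·1 + 2·0 + 1·2 = 3
u_47 = 0·3 + 1·0 + 2·1 + 1·0 = 2
u_48 = 0·2 + 1·3 + 2·0 + 1·1 = 4
u_49 = 0·4 + 1·2 + 2·3 + 1·0 = 3
u_50 = 0·3 + 1·4 + 2·2 + 1·3 = 1
u_51 = 0·1 + 1·3 + 2·4 + 1·2 = 3
u_52 = 0·3 + 1·1 + 2·3 + 1·4 = 1
u_53 = 0·1 + 1·3 + 2·1 + 1·3 = 3
u_54 = 0·3 + 1·1 + 2·3 + 1·1 = 3
u_55 = 0·3 + 1·3 + 2·1 + 1·3 = 3
u_56 = 0·3 + 1·3 + 2·3 + 1·1 = 0
u_57 = 0·0 + 1·3 + 2·3 + 1·3 = 2
u_58 = 0·2 + 1·0 + 2·3 + 1·3 = 4
u_59 = 0·4 + 1·2 + 2·0 + 1·3 = 0
u_60 = 0·0 + 1·4 + 2·2 + 1·0 = 3
u_61 = 0·3 + 1·0 + 2·4 + 1·2 = 0
u_62 = 0·0 + 1·3 + 2·0 + 1·4 = 2
u_63 = 0·2 + 1·0 + 2·3 + 1·0 = 1
(u_60, u_61, u_62, u_63) = (3, 0, 2, 1) = (u_0, u_1, u_2, u_3), so the sequence has period 60.
185 ≡ 5 (mod 60), hence u_185 = u_5 = 0.

0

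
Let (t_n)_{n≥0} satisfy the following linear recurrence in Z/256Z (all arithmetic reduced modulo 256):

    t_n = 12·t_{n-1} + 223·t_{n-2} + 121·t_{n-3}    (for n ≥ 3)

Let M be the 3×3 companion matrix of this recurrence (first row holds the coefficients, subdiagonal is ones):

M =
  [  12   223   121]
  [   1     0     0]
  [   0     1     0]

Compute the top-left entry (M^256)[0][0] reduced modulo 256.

(M^256)[0][0] is the top entry after applying M 256 times to the unit state (1, 0, 0). Equivalently it is h_{258} for the auxiliary sequence (h_n) obeying the same recurrence with h_2 = 1 and h_i = 0 for 0 ≤ i < 2:
h_3 = 12·1 + 223·0 + 121·0 = 12
h_4 = 12·12 + 223·1 + 121·0 = 111
h_5 = 12·111 + 223·12 + 121·1 = 33
h_6 = 12·33 + 223·111 + 121·12 = 233
h_7 = 12·233 + 223·33 + 121·111 = 34
h_8 = 12·34 + 223·233 + 121·33 = 40
Continuing the recurrence:
  h_9 = 159;  h_10 = 94;  h_11 = 209;  h_12 = 213;  h_13 = 121;  h_14 = 0
  h_15 = 20;  h_16 = 33;  h_17 = 248;  h_18 = 211;  h_19 = 133;  h_20 = 65
  h_21 = 162;  h_22 = 20;  h_23 = 199;  h_24 = 82;  h_25 = 165;  h_26 = 57
  h_27 = 41;  h_28 = 144;  h_29 = 104;  h_30 = 177;  h_31 = 244;  h_32 = 199
  h_33 = 137;  h_34 = 25;  h_35 = 146;  h_36 = 96;  h_37 = 127;  h_38 = 150
  h_39 = 9;  h_40 = 29;  h_41 = 25;  h_42 = 176;  h_43 = 188;  h_44 = 241
  h_45 = 64;  h_46 = 203;  h_47 = 45;  h_48 = 49;  h_49 = 114;  h_50 = 76
  h_51 = 7;  h_52 = 106;  h_53 = 253;  h_54 = 129;  h_55 = 137;  h_56 = 96
  h_57 = 208;  h_58 = 33;  h_59 = 28;  h_60 = 95;  h_61 = 113;  h_62 = 73
  h_63 = 194;  h_64 = 24;  h_65 = 159;  h_66 = 14;  h_67 = 129;  h_68 = 101
  h_69 = 185;  h_70 = 160;  h_71 = 100;  h_72 = 129;  h_73 = 200;  h_74 = 3
  h_75 = 85;  h_76 = 33;  h_77 = 2;  h_78 = 4;  h_79 = 135;  h_80 = 194
  h_81 = 149;  h_82 = 201;  h_83 = 233;  h_84 = 112;  h_85 = 56;  h_86 = 81
  h_87 = 132;  h_88 = 55;  h_89 = 217;  h_90 = 121;  h_91 = 178;  h_92 = 80
  h_93 = 255;  h_94 = 198;  h_95 = 57;  h_96 = 173;  h_97 = 89;  h_98 = 208
  h_99 = 12;  h_100 = 209;  h_101 = 144;  h_102 = 123;  h_103 = 253;  h_104 = 17
  h_105 = 82;  h_106 = 60;  h_107 = 71;  h_108 = 90;  h_109 = 109;  h_110 = 17
  h_111 = 73;  h_112 = 192;  h_113 = 160;  h_114 = 65;  h_115 = 44;  h_116 = 79
  h_117 = 193;  h_118 = 169;  h_119 = 98;  h_120 = 8;  h_121 = 159;  h_122 = 190
  h_123 = 49;  h_124 = 245;  h_125 = 249;  h_126 = 64;  h_127 = 180;  h_128 = 225
  h_129 = 152;  h_130 = 51;  h_131 = 37;  h_132 = 1;  h_133 = 98;  h_134 = 244
  h_135 = 71;  h_136 = 50;  h_137 = 133;  h_138 = 89;  h_139 = 169;  h_140 = 80
  h_141 = 8;  h_142 = 241;  h_143 = 20;  h_144 = 167;  h_145 = 41;  h_146 = 217
  h_147 = 210;  h_148 = 64;  h_149 = 127;  h_150 = 246;  h_151 = 105;  h_152 = 61
  h_153 = 153;  h_154 = 240;  h_155 = 92;  h_156 = 177;  h_157 = 224;  h_158 = 43
  h_159 = 205;  h_160 = 241;  h_161 = 50;  h_162 = 44;  h_163 = 135;  h_164 = 74
  h_165 = 221;  h_166 = 161;  h_167 = 9;  h_168 = 32;  h_169 = 112;  h_170 = 97
  h_171 = 60;  h_172 = 63;  h_173 = 17;  h_174 = 9;  h_175 = 2;  h_176 = 248
  h_177 = 159;  h_178 = 110;  h_179 = 225;  h_180 = 133;  h_181 = 57;  h_182 = 224
  h_183 = 4;  h_184 = 65;  h_185 = 104;  h_186 = 99;  h_187 = 245;  h_188 = 225
  h_189 = 194;  h_190 = 228;  h_191 = 7;  h_192 = 162;  h_193 = 117;  h_194 = 233
  h_195 = 105;  h_196 = 48;  h_197 = 216;  h_198 = 145;  h_199 = 164;  h_200 = 23
  h_201 = 121;  h_202 = 57;  h_203 = 242;  h_204 = 48;  h_205 = 255;  h_206 = 38
  h_207 = 153;  h_208 = 205;  h_209 = 217;  h_210 = 16;  h_211 = 172;  h_212 = 145
  h_213 = 48;  h_214 = 219;  h_215 = 157;  h_216 = 209;  h_217 = 18;  h_218 = 28
  h_219 = 199;  h_220 = 58;  h_221 = 77;  h_222 = 49;  h_223 = 201;  h_224 = 128
  h_225 = 64;  h_226 = 129;  h_227 = 76;  h_228 = 47;  h_229 = 97;  h_230 = 105
  h_231 = 162;  h_232 = 232;  h_233 = 159;  h_234 = 30;  h_235 = 145;  h_236 = 21
  h_237 = 121;  h_238 = 128;  h_239 = 84;  h_240 = 161;  h_241 = 56;  h_242 = 147
  h_243 = 197;  h_244 = 193;  h_245 = 34;  h_246 = 212;  h_247 = 199;  h_248 = 18
  h_249 = 101;  h_250 = 121;  h_251 = 41;  h_252 = 16;  h_253 = 168;  h_254 = 49
  h_255 = 52;  h_256 = 135
h_257 = 12·135 + 223·52 + 121·49 = 201
h_258 = 12·201 + 223·135 + 121·52 = 153

153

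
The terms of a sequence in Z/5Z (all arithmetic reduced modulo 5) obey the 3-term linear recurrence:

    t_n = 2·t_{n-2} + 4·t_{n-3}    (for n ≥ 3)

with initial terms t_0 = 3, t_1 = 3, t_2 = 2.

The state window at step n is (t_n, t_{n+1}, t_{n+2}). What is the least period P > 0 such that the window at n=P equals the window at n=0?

20

n=0: window = (3, 3, 2)
n=1: window = (3, 2, 3)
n=2: window = (2, 3, 1)
n=3: window = (3, 1, 4)
n=4: window = (1, 4, 4)
n=5: window = (4, 4, 2)
n=6: window = (4, 2, 4)
n=7: window = (2, 4, 0)
n=8: window = (4, 0, 1)
n=9: window = (0, 1, 1)
n=10: window = (1, 1, 2)
n=11: window = (1, 2, 1)
n=12: window = (2, 1, 3)
n=13: window = (1, 3, 0)
n=14: window = (3, 0, 0)
n=15: window = (0, 0, 2)
n=16: window = (0, 2, 0)
n=17: window = (2, 0, 4)
n=18: window = (0, 4, 3)
n=19: window = (4, 3, 3)
n=20: window = (3, 3, 2)
window at n=20 equals window at n=0 → period = 20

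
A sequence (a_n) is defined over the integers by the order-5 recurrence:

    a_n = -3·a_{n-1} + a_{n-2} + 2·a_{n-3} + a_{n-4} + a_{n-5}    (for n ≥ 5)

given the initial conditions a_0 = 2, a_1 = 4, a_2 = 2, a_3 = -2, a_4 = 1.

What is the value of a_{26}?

a_5 = -3·1 + 1·-2 + 2·2 + 1·4 + 1·2 = 5
a_6 = -3·5 + 1·1 + 2·-2 + 1·2 + 1·4 = -12
a_7 = -3·-12 + 1·5 + 2·1 + 1·-2 + 1·2 = 43
a_8 = -3·43 + 1·-12 + 2·5 + 1·1 + 1·-2 = -132
a_9 = -3·-132 + 1·43 + 2·-12 + 1·5 + 1·1 = 421
a_10 = -3·421 + 1·-132 + 2·43 + 1·-12 + 1·5 = -1316
a_11 = -3·-1316 + 1·421 + 2·-132 + 1·43 + 1·-12 = 4136
a_12 = -3·4136 + 1·-1316 + 2·421 + 1·-132 + 1·43 = -12971
a_13 = -3·-12971 + 1·4136 + 2·-1316 + 1·421 + 1·-132 = 40706
a_14 = -3·40706 + 1·-12971 + 2·4136 + 1·-1316 + 1·421 = -127712
a_15 = -3·-127712 + 1·40706 + 2·-12971 + 1·4136 + 1·-1316 = 400720
a_16 = -3·400720 + 1·-127712 + 2·40706 + 1·-12971 + 1·4136 = -1257295
a_17 = -3·-1257295 + 1·400720 + 2·-127712 + 1·40706 + 1·-12971 = 3944916
a_18 = -3·3944916 + 1·-1257295 + 2·400720 + 1·-127712 + 1·40706 = -12377609
a_19 = -3·-12377609 + 1·3944916 + 2·-1257295 + 1·400720 + 1·-127712 = 38836161
a_20 = -3·38836161 + 1·-12377609 + 2·3944916 + 1·-1257295 + 1·400720 = -121852835
a_21 = -3·-121852835 + 1·38836161 + 2·-12377609 + 1·3944916 + 1·-1257295 = 382327069
a_22 = -3·382327069 + 1·-121852835 + 2·38836161 + 1·-12377609 + 1·3944916 = -1199594413
a_23 = -3·-1199594413 + 1·382327069 + 2·-121852835 + 1·38836161 + 1·-12377609 = 3763863190
a_24 = -3·3763863190 + 1·-1199594413 + 2·382327069 + 1·-121852835 + 1·38836161 = -11809546519
a_25 = -3·-11809546519 + 1·3763863190 + 2·-1199594413 + 1·382327069 + 1·-121852835 = 37053788155
a_26 = -3·37053788155 + 1·-11809546519 + 2·3763863190 + 1·-1199594413 + 1·382327069 = -116260451948

-116260451948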